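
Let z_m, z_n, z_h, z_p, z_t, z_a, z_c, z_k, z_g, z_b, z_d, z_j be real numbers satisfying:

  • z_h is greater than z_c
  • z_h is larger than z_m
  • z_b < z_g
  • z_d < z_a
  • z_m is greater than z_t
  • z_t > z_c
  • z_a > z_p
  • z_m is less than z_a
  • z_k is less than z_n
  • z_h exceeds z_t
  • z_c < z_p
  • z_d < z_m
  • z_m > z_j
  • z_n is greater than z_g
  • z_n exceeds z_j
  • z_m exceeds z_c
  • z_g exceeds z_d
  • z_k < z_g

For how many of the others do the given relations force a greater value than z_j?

4

From z_j the given relations immediately reach z_m, z_n.
From those, z_a, z_h — 4 in total.
Nothing else is reachable above z_j; 4 in all.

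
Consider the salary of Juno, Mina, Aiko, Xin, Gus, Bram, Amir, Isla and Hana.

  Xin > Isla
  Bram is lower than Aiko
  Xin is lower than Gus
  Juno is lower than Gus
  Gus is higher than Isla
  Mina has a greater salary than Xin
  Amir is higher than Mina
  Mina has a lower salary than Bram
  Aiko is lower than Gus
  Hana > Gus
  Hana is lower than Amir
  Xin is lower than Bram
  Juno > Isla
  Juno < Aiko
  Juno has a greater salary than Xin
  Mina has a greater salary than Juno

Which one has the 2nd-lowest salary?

The consecutive relations fix a unique order: Isla < Xin < Juno < Mina < Bram < Aiko < Gus < Hana < Amir.
Counting 2 from the smallest end gives Xin.

Xin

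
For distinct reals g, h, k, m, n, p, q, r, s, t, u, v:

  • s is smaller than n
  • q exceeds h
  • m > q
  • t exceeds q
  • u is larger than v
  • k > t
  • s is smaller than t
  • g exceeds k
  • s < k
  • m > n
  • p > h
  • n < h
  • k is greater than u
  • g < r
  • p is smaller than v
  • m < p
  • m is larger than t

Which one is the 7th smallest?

p

Chaining the given pairs: s < n < h < q < t < m < p < v < u < k < g < r.
The 7th smallest is p.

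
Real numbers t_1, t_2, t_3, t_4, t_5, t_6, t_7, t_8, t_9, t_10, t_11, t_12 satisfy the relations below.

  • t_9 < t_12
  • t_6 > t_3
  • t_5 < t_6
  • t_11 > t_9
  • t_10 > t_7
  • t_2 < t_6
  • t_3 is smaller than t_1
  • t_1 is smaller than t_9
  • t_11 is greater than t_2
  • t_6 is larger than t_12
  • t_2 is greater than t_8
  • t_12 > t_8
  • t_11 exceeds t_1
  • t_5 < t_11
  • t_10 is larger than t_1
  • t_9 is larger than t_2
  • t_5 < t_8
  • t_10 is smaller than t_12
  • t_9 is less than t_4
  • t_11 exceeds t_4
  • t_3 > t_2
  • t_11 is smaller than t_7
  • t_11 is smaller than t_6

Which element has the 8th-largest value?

Piecing the relations together gives one ordering: t_5 < t_8 < t_2 < t_3 < t_1 < t_9 < t_4 < t_11 < t_7 < t_10 < t_12 < t_6.
Counting 8 from the largest end gives t_1.

t_1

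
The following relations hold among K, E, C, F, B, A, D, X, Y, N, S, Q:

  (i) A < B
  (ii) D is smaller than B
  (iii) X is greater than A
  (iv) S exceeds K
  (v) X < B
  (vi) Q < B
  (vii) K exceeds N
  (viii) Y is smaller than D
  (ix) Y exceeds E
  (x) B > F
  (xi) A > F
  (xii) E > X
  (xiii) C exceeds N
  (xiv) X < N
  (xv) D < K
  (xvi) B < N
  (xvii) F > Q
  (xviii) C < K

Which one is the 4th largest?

N

The consecutive relations fix a unique order: Q < F < A < X < E < Y < D < B < N < C < K < S.
The 4th largest is N.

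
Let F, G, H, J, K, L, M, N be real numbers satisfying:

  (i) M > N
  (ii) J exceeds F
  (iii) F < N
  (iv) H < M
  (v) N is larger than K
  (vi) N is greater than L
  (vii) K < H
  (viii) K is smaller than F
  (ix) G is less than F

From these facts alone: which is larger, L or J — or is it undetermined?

Following every chain through L: above L we get N, M.
J is not reached, and no chain runs the other way from J to L.
So the given relations leave the order of L and J undetermined.

undetermined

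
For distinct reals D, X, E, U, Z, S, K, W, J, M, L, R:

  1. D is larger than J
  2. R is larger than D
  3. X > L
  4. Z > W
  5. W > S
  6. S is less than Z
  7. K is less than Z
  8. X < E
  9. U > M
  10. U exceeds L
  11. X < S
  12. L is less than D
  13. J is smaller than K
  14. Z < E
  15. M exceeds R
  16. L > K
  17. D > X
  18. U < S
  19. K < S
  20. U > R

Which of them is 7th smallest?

Piecing the relations together gives one ordering: J < K < L < X < D < R < M < U < S < W < Z < E.
The 7th smallest is M.

M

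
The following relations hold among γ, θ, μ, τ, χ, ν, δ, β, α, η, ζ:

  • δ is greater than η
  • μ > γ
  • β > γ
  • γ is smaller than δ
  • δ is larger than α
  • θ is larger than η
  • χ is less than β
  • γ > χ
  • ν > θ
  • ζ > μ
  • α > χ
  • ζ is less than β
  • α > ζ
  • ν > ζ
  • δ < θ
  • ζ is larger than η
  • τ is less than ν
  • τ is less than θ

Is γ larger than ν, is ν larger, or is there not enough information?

Following the relations from γ: γ < μ < ζ < α < δ < θ < ν.
So ν is larger.

ν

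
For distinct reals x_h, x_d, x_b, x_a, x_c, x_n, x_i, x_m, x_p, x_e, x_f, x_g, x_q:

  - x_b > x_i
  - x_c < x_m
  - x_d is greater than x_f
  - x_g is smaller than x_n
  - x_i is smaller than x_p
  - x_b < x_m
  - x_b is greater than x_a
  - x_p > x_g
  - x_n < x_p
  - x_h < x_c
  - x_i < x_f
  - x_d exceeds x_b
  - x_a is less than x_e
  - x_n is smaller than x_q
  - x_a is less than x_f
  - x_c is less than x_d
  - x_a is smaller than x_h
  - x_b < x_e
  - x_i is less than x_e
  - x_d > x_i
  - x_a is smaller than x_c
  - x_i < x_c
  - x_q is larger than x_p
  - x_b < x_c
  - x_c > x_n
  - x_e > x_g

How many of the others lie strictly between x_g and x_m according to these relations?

2

The relations place x_g below x_m. An element lies strictly between them when it is forced above x_g and also forced below x_m.
Above x_g: {x_n, x_p, x_q, x_c, x_e, x_d}. Below x_m: {x_i, x_a, x_n, x_b, x_h, x_c}.
Intersection: {x_n, x_c} — 2.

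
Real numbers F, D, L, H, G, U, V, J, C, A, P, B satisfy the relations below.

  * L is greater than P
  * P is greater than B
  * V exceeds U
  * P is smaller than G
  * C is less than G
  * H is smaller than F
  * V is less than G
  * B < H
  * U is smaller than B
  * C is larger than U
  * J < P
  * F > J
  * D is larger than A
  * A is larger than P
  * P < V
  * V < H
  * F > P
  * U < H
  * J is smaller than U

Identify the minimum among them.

U is not least since J < U; B is not least since U < B; P is not least since J < P; V is not least since P < V; L is not least since P < L; H is not least since V < H; C is not least since U < C; F is not least since J < F; A is not least since P < A; G is not least since P < G; D is not least since A < D.
Only J has nothing below it, so J is the minimum.

J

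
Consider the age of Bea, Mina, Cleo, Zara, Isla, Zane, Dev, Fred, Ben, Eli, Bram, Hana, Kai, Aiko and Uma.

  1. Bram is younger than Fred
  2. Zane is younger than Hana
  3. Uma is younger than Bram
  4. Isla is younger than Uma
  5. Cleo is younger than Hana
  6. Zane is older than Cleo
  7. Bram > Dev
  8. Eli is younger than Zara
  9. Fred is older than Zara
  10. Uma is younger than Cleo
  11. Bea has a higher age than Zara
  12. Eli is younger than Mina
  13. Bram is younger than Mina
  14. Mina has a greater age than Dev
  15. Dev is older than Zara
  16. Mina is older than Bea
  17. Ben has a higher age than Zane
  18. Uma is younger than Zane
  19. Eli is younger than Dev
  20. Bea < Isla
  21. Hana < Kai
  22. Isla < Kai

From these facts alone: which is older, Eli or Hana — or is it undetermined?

Following the relations from Eli: Eli < Zara < Bea < Isla < Uma < Cleo < Zane < Hana.
So Hana is older.

Hana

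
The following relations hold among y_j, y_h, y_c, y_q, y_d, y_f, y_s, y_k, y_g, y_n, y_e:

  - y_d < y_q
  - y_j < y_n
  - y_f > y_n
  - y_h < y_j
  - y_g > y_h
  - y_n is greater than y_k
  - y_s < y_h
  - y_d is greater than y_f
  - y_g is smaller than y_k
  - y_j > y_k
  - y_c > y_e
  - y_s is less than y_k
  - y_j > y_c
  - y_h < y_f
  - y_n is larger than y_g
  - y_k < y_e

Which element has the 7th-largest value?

y_e

The consecutive relations fix a unique order: y_s < y_h < y_g < y_k < y_e < y_c < y_j < y_n < y_f < y_d < y_q.
The 7th largest is y_e.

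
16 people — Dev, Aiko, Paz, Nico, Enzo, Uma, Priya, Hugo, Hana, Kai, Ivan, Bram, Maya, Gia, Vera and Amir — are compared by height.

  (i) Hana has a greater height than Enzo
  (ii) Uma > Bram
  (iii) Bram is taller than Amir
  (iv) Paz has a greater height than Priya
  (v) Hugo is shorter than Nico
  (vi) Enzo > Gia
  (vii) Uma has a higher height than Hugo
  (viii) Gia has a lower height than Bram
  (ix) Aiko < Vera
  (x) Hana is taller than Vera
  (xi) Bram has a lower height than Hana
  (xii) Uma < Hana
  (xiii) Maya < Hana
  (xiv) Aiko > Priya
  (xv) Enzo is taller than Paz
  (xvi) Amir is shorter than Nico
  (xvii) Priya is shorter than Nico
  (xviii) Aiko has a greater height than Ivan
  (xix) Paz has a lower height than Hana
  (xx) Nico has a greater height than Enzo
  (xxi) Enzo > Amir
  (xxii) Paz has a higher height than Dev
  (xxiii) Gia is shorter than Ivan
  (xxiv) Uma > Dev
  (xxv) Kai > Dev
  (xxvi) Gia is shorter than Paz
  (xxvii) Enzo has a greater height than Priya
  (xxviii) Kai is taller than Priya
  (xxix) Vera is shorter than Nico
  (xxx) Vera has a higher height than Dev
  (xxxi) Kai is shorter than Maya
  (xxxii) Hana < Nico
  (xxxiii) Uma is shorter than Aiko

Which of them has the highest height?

Nico

Chaining downward from Nico: directly below it, Hugo, Priya, Amir, Enzo, Vera, Hana; then Dev, Gia, Paz, Maya, Bram, Uma, Aiko; then Ivan, Kai.
That covers every other element, and nothing is given above Nico, so Nico is the highest height.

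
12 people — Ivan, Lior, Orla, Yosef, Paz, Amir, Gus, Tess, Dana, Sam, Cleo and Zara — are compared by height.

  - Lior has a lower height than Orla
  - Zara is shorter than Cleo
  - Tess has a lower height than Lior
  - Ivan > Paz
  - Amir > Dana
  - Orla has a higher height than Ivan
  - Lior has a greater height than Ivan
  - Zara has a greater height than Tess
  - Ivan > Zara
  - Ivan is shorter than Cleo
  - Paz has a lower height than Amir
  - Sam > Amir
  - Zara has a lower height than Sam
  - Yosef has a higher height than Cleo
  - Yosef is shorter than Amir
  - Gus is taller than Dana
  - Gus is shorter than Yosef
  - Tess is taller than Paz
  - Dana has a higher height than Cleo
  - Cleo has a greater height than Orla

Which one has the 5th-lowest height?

The consecutive relations fix a unique order: Paz < Tess < Zara < Ivan < Lior < Orla < Cleo < Dana < Gus < Yosef < Amir < Sam.
The 5th smallest is Lior.

Lior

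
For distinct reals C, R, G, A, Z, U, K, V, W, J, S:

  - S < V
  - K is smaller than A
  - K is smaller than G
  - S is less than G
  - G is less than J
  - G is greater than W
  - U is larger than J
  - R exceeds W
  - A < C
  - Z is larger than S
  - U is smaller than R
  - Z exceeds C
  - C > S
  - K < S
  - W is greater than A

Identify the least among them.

K

Chaining upward from K: directly above it, S, A, G; then C, W, Z, J, V; then U, R.
That covers every other element, and nothing is given below K, so K is the least.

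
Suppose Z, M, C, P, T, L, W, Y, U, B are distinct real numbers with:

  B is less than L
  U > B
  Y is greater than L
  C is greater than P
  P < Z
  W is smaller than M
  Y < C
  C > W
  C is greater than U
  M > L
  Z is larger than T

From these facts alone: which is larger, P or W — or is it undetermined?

undetermined

Following every chain through W: above W we get M, C.
P is not reached, and no chain runs the other way from P to W.
So the given relations leave the order of W and P undetermined.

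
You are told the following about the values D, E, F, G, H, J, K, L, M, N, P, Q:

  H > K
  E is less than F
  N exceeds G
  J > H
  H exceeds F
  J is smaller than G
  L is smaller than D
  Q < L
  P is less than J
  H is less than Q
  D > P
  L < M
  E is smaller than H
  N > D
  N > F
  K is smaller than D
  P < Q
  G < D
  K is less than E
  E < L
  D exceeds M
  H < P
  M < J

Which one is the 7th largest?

The consecutive relations fix a unique order: K < E < F < H < P < Q < L < M < J < G < D < N.
Counting 7 from the largest end gives Q.

Q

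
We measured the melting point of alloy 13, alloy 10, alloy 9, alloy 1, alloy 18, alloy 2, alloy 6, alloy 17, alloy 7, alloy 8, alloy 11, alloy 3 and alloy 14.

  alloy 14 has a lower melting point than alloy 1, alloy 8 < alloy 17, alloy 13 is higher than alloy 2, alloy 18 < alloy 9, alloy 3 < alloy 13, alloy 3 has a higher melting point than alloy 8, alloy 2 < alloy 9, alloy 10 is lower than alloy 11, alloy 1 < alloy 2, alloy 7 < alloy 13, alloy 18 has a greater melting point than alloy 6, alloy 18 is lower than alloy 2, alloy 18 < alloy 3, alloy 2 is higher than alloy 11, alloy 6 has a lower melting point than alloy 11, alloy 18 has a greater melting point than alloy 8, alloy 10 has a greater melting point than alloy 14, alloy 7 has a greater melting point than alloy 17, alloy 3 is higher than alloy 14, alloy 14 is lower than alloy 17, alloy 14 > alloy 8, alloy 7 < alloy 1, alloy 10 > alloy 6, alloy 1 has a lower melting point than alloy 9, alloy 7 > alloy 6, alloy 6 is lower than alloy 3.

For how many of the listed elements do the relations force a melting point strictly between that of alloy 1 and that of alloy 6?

Chaining upward from alloy 6 reaches: alloy 18, alloy 10, alloy 11, alloy 7, alloy 2, alloy 3, alloy 13, alloy 9.
Chaining downward from alloy 1 reaches: alloy 8, alloy 14, alloy 17, alloy 7.
Strictly between alloy 6 and alloy 1 are those in both lists: alloy 7 — 1 element.

1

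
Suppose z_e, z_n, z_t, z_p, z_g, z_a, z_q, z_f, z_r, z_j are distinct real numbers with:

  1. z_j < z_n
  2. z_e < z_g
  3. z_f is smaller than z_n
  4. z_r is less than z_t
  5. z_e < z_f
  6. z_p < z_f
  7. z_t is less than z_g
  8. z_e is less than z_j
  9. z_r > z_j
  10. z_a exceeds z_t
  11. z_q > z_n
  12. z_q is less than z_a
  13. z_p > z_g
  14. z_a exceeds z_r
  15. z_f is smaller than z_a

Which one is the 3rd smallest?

z_r

Piecing the relations together gives one ordering: z_e < z_j < z_r < z_t < z_g < z_p < z_f < z_n < z_q < z_a.
Counting 3 from the smallest end gives z_r.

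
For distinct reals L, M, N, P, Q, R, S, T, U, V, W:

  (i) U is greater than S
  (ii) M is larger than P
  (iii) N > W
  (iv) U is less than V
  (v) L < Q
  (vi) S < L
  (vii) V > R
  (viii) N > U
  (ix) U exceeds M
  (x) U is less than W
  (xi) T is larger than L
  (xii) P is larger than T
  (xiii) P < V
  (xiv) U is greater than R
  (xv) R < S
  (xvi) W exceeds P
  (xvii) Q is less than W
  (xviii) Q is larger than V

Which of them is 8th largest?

Chaining the given pairs: R < S < L < T < P < M < U < V < Q < W < N.
The 8th largest is T.

T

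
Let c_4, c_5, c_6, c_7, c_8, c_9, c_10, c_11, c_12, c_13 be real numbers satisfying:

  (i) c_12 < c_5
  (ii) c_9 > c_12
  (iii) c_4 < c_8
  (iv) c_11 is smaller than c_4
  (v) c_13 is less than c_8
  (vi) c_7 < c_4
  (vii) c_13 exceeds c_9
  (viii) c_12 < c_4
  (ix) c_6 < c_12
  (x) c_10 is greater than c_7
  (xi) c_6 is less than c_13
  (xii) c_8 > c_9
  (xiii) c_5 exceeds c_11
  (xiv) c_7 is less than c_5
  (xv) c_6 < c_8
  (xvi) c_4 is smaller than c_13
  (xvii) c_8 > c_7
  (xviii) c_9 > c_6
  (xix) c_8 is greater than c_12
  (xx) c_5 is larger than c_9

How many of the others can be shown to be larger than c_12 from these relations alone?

5

Directly above c_12: c_9, c_4, c_5, c_8.
One step further: c_13 (5 so far).
Nothing else is reachable above c_12; 5 in all.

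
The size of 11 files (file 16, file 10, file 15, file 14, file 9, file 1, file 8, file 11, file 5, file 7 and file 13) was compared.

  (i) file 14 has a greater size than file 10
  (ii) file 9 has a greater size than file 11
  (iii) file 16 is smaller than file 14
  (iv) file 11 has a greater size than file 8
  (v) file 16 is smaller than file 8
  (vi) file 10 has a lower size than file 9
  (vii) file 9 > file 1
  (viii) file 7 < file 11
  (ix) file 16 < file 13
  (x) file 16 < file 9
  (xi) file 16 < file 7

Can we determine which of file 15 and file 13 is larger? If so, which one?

undetermined

Following every chain through file 13: below file 13 we get file 16.
file 15 is not reached, and no chain runs the other way from file 15 to file 13.
So the given relations leave the order of file 13 and file 15 undetermined.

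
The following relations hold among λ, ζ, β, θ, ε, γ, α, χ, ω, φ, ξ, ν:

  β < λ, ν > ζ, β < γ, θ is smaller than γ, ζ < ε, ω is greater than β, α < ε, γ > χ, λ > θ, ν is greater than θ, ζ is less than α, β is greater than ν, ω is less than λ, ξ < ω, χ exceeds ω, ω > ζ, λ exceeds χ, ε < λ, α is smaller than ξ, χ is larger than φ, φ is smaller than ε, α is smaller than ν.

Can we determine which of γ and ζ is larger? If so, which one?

γ

ζ < α < ν < β < ω < χ < γ, by transitivity through α, ν, β, ω, χ.
So γ is larger.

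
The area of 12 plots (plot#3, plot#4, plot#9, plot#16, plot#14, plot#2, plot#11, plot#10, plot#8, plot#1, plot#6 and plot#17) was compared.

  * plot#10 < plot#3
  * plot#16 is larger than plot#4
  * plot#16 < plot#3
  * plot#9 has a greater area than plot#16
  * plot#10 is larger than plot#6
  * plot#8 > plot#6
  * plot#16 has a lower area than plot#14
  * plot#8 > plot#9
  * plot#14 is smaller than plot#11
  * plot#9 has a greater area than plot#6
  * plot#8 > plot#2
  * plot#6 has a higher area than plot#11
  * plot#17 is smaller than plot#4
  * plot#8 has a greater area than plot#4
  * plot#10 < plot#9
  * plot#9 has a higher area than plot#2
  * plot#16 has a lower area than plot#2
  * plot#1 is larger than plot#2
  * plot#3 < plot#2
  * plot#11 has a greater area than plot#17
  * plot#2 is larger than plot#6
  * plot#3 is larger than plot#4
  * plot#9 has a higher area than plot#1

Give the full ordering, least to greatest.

plot#17 < plot#4 < plot#16 < plot#14 < plot#11 < plot#6 < plot#10 < plot#3 < plot#2 < plot#1 < plot#9 < plot#8

Nothing is placed below plot#17, so it is least; from there plot#17 < plot#4; plot#4 < plot#16; plot#16 < plot#14; plot#14 < plot#11; plot#11 < plot#6; plot#6 < plot#10; plot#10 < plot#3; plot#3 < plot#2; plot#2 < plot#1; plot#1 < plot#9; plot#9 < plot#8, each given directly.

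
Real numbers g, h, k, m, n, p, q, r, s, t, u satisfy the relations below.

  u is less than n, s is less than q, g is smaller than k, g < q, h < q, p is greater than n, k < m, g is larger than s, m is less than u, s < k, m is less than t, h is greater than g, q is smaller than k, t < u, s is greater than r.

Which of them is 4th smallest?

The consecutive relations fix a unique order: r < s < g < h < q < k < m < t < u < n < p.
Counting 4 from the smallest end gives h.

h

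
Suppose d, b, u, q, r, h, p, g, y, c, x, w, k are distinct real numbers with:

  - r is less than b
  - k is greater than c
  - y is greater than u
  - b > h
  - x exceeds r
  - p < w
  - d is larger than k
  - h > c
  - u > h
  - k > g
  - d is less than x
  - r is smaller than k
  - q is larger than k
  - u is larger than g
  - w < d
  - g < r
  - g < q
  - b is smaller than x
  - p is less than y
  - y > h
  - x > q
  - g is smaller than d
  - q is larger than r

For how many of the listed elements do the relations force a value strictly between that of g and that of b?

Chaining upward from g reaches: r, u, k, d, y, q, x.
Chaining downward from b reaches: c, r, h.
Strictly between g and b are those in both lists: r — 1 element.

1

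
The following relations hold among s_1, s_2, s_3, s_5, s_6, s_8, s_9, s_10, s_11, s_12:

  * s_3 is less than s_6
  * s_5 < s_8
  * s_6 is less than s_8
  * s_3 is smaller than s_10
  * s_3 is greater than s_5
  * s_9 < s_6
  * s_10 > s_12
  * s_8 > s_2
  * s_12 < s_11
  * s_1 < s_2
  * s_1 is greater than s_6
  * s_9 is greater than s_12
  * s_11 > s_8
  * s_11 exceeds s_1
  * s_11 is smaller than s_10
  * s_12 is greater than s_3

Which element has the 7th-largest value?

s_9

Chaining the given pairs: s_5 < s_3 < s_12 < s_9 < s_6 < s_1 < s_2 < s_8 < s_11 < s_10.
The 7th largest is s_9.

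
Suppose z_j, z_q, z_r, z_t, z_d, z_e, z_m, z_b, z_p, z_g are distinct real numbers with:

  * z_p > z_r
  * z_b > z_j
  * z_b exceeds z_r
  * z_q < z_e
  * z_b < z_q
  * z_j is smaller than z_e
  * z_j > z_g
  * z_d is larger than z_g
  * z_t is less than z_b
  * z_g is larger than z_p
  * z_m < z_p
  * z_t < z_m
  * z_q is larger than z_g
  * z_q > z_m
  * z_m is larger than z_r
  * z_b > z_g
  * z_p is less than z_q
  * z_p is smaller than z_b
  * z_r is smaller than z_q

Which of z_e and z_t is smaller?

z_t

z_t < z_m and z_m < z_p give z_t < z_p.
With z_p < z_g: z_t < z_m < z_p < z_g.
With z_g < z_j: z_t < z_m < z_p < z_g < z_j.
Then z_j < z_b extends the chain to z_b.
With z_b < z_q: z_t < z_m < z_p < z_g < z_j < z_b < z_q.
With z_q < z_e: z_t < z_m < z_p < z_g < z_j < z_b < z_q < z_e.
So z_t < z_e; z_t is the smaller of the two.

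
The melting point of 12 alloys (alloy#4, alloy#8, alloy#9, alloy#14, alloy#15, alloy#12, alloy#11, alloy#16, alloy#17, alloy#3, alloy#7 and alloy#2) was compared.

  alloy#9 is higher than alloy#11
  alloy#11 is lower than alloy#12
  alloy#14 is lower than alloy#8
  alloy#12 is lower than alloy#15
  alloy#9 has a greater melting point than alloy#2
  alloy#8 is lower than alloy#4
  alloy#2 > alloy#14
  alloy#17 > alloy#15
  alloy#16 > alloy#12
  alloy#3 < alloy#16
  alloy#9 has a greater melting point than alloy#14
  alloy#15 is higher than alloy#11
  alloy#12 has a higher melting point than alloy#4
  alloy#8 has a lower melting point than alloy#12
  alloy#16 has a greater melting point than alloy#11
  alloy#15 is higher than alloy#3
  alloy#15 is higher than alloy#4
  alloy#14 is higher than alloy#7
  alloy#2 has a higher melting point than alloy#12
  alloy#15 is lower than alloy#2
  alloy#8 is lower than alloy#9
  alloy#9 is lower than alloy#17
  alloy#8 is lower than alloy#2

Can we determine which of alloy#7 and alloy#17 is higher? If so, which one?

alloy#17

Chaining the given relations: alloy#7 < alloy#14 < alloy#8 < alloy#4 < alloy#12 < alloy#15 < alloy#2 < alloy#9 < alloy#17.
So alloy#17 is higher.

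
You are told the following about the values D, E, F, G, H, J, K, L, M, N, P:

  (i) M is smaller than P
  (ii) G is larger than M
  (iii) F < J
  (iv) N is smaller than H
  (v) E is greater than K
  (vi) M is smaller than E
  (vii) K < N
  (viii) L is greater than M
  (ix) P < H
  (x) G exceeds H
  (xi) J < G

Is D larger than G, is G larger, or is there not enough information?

Following every chain through G: below G we get K, N, M, P, F, H, J.
D is not reached, and no chain runs the other way from D to G.
So the given relations leave the order of G and D undetermined.

undetermined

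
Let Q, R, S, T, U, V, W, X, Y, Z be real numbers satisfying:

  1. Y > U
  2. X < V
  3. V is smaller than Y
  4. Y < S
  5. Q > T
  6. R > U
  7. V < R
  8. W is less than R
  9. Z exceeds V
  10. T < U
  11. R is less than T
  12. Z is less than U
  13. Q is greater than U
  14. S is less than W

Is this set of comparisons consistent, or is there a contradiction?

inconsistent

Chaining the given relations yields U < Y < S < W < R < T, so U < T. But one relation states T < U. These cannot both hold.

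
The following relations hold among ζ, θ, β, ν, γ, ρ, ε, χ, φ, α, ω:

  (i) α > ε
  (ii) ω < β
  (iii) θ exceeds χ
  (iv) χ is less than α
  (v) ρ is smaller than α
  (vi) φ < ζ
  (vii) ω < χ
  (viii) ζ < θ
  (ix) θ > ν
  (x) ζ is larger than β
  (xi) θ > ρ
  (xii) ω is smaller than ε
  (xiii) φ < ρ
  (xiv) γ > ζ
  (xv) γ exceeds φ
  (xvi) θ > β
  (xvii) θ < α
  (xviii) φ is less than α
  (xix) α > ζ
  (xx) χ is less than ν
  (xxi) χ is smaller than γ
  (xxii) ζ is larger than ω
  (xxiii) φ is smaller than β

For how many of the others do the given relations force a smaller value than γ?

5

From γ the given relations immediately reach φ, χ, ζ.
From those, ω, β — 5 in total.
No other element is forced below γ by the given relations, so the count is 5.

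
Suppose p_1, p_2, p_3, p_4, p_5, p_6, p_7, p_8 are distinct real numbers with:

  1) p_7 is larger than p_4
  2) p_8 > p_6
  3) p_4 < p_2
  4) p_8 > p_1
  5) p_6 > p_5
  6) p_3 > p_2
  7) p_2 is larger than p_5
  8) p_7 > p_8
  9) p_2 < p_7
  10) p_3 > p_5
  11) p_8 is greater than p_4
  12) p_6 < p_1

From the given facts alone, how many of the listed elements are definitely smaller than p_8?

Directly below p_8: p_4, p_6, p_1.
One step further: p_5 (4 so far).
Nothing else is reachable below p_8; 4 in all.

4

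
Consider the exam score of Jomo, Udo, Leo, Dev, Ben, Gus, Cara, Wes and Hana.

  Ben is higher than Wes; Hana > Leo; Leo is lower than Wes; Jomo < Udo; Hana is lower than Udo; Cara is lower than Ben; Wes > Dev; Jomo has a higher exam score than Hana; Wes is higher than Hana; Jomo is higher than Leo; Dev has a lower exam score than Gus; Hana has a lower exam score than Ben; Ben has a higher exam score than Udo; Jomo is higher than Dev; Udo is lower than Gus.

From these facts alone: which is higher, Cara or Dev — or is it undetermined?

Following every chain through Cara: above Cara we get Ben.
Dev is not reached, and no chain runs the other way from Dev to Cara.
So the given relations leave the order of Cara and Dev undetermined.

undetermined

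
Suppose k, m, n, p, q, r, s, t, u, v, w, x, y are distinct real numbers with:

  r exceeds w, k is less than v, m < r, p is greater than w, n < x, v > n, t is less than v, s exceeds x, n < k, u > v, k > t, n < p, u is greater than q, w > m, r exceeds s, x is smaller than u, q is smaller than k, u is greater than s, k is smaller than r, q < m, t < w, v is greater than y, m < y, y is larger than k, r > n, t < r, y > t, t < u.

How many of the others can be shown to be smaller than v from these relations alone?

The elements the relations force below v are t, q, m, n, k, y — no chain reaches any other.
That is 6.

6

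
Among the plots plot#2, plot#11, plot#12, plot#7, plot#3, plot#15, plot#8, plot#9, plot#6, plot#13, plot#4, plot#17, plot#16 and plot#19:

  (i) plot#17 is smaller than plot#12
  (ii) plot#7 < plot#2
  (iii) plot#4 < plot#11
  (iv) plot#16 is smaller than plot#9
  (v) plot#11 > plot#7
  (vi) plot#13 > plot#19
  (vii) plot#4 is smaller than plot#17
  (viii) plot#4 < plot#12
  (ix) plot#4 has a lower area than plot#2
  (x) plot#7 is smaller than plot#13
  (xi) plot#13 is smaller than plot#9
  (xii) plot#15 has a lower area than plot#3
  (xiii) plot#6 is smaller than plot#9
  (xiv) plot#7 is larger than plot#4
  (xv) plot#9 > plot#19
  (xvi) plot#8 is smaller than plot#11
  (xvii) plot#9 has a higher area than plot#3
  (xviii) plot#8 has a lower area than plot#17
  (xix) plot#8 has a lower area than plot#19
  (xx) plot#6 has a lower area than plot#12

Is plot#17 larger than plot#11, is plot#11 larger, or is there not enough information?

Following every chain through plot#17: above plot#17 we get plot#12; below plot#17 we get plot#4, plot#8.
plot#11 is not reached, and no chain runs the other way from plot#11 to plot#17.
So the given relations leave the order of plot#17 and plot#11 undetermined.

undetermined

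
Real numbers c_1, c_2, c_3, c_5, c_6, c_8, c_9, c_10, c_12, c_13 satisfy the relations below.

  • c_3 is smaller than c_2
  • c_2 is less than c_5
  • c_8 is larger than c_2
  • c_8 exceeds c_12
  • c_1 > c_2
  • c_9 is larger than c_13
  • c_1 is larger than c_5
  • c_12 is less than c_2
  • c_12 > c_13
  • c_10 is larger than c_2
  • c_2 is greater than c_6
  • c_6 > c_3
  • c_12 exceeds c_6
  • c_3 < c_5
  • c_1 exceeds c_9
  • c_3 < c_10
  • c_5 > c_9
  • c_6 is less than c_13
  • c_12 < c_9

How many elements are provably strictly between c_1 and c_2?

The relations place c_2 below c_1. An element lies strictly between them when it is forced above c_2 and also forced below c_1.
Above c_2: {c_5, c_8, c_10}. Below c_1: {c_3, c_6, c_13, c_12, c_9, c_5}.
Intersection: {c_5} — 1.

1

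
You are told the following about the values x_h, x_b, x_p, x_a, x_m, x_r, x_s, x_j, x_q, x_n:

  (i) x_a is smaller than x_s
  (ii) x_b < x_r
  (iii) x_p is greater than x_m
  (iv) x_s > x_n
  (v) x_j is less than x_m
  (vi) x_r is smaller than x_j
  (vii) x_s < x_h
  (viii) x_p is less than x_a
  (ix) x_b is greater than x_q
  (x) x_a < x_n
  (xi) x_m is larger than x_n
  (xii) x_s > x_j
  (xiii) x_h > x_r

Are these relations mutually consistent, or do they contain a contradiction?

We have x_n < x_m stated directly, yet also x_m < x_p < x_a < x_n by chaining the others — so x_m < x_n. Contradiction.

inconsistent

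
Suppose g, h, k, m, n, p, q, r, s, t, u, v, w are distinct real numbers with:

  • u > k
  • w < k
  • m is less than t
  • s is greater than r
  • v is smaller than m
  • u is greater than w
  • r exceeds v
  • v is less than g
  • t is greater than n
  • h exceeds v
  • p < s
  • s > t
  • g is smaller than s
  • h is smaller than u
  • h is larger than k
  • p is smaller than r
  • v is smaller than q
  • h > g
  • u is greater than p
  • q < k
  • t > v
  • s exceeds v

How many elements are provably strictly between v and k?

1

Chaining upward from v reaches: q, r, g, m, h, t, s, u.
Chaining downward from k reaches: w, q.
Strictly between v and k are those in both lists: q — 1 element.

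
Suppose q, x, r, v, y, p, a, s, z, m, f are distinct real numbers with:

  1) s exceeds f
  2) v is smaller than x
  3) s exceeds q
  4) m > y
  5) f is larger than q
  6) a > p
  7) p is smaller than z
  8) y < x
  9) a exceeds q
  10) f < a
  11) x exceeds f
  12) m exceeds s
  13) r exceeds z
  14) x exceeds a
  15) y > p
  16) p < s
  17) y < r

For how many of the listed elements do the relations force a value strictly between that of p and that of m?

2

The relations place p below m. An element lies strictly between them when it is forced above p and also forced below m.
Above p: {y, a, s, z, r, x}. Below m: {q, y, f, s}.
Intersection: {y, s} — 2.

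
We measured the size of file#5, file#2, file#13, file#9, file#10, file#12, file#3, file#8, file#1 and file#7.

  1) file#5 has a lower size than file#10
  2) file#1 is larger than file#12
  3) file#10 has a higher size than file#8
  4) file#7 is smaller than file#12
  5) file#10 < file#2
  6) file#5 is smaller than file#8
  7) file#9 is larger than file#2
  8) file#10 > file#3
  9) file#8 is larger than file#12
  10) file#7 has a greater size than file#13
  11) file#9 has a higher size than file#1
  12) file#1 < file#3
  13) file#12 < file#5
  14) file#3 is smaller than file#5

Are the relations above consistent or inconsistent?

consistent

Every relation is compatible with file#13 < file#7 < file#12 < file#1 < file#3 < file#5 < file#8 < file#10 < file#2 < file#9; the set is consistent.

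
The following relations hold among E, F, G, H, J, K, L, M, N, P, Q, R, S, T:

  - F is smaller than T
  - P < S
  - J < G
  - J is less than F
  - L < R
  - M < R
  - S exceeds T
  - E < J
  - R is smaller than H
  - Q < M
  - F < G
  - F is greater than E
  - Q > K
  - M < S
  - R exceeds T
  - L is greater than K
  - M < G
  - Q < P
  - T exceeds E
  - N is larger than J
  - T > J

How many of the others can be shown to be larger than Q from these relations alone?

From Q the given relations immediately reach P, M.
From those, G, R, S — 5 in total.
From those, H — 6 in total.
Nothing else is reachable above Q; 6 in all.

6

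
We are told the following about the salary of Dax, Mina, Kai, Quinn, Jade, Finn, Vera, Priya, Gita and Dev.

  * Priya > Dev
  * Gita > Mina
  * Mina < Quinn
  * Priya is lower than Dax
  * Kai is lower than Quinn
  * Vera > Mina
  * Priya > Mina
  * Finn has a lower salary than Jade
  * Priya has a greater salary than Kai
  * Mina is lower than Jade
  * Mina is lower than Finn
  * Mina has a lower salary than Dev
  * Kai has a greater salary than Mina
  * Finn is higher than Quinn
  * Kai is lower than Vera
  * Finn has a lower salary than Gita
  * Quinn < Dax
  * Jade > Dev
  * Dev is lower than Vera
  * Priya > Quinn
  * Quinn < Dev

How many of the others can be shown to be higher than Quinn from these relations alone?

From Quinn the given relations immediately reach Dev, Finn, Priya, Dax.
From those, Gita, Jade, Vera — 7 in total.
Nothing else is reachable above Quinn; 7 in all.

7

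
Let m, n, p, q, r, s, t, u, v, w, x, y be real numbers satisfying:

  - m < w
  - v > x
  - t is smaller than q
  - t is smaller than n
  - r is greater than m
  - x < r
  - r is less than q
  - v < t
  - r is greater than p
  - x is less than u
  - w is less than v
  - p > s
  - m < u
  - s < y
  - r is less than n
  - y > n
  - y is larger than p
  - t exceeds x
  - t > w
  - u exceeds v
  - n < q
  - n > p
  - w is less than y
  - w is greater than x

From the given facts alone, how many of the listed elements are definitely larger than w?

From w the given relations immediately reach v, t, y.
From those, n, q, u — 6 in total.
Nothing else is reachable above w; 6 in all.

6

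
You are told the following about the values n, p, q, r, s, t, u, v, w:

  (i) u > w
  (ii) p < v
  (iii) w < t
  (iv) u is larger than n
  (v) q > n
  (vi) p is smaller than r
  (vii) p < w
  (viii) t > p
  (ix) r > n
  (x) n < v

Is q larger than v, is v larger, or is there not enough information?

Following every chain through q: below q we get n.
v is not reached, and no chain runs the other way from v to q.
So the given relations leave the order of q and v undetermined.

undetermined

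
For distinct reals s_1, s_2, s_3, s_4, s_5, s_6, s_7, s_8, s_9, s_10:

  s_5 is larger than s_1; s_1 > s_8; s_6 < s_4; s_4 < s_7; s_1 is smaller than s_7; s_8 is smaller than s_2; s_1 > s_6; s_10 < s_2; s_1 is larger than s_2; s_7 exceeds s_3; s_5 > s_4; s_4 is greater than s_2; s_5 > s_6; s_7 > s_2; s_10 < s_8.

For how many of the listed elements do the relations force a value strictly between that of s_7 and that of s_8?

The relations place s_8 below s_7. An element lies strictly between them when it is forced above s_8 and also forced below s_7.
Above s_8: {s_2, s_1, s_4, s_5}. Below s_7: {s_10, s_2, s_6, s_1, s_3, s_4}.
Intersection: {s_2, s_1, s_4} — 3.

3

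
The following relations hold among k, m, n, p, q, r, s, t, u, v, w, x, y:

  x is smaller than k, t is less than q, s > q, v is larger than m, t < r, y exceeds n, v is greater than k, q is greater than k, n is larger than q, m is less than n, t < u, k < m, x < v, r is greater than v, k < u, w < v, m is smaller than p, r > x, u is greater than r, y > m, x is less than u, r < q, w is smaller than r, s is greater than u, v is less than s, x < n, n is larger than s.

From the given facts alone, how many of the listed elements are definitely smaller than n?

10

From n the given relations immediately reach x, m, q, s.
From those, t, k, v, r, u — 9 in total.
From those, w — 10 in total.
Nothing else is reachable below n; 10 in all.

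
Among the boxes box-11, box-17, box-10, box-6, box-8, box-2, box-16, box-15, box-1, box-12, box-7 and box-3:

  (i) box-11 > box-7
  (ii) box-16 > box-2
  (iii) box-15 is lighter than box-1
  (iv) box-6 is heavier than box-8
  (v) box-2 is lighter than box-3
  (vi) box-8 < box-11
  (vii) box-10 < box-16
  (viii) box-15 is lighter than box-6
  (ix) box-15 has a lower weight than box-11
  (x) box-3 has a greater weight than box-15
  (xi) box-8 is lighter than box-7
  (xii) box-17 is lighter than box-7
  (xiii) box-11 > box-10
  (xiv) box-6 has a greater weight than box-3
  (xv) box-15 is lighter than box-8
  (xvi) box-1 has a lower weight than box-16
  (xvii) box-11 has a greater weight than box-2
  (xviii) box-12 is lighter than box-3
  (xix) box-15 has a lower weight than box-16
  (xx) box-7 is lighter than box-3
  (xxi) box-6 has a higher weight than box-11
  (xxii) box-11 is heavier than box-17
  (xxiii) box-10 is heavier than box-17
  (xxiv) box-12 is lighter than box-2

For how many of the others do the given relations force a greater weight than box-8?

Directly above box-8: box-7, box-11, box-6.
One step further: box-3 (4 so far).
Nothing else is reachable above box-8; 4 in all.

4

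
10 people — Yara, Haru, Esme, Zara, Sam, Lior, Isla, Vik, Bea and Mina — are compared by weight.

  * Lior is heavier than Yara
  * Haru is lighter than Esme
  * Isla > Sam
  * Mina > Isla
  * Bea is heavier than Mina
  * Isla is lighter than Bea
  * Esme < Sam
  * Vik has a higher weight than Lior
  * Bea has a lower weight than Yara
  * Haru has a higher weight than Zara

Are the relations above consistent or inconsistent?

The single ordering Zara < Haru < Esme < Sam < Isla < Mina < Bea < Yara < Lior < Vik satisfies every listed relation, so no contradiction arises.

consistent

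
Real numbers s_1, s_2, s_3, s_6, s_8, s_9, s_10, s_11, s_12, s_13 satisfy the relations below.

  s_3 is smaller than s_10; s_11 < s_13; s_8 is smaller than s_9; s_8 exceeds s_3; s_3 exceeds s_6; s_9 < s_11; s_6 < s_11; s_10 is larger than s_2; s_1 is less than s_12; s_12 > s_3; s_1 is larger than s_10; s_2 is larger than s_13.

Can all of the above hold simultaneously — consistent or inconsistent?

consistent

The single ordering s_6 < s_3 < s_8 < s_9 < s_11 < s_13 < s_2 < s_10 < s_1 < s_12 satisfies every listed relation, so no contradiction arises.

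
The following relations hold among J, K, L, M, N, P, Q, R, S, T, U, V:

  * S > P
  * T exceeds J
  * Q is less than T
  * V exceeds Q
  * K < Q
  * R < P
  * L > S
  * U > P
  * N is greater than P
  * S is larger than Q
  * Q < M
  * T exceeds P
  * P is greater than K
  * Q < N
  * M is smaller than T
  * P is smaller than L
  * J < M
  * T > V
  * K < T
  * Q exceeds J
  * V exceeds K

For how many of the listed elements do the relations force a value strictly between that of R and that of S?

The relations place R below S. An element lies strictly between them when it is forced above R and also forced below S.
Above R: {P, N, T, L, U}. Below S: {K, J, P, Q}.
Intersection: {P} — 1.

1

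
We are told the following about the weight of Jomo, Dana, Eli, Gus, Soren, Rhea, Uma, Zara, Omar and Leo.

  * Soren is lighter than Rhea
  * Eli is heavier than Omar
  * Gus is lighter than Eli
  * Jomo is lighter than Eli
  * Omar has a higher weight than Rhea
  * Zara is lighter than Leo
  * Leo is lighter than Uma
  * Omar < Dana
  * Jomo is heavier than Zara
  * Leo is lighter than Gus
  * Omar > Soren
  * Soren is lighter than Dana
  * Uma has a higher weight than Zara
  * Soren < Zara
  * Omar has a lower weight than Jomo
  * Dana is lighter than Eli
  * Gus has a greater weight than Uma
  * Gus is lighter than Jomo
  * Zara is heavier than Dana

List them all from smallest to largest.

Nothing is placed below Soren, so it is least; from there Soren < Rhea; Rhea < Omar; Omar < Dana; Dana < Zara; Zara < Leo; Leo < Uma; Uma < Gus; Gus < Jomo; Jomo < Eli, each given directly.

Soren < Rhea < Omar < Dana < Zara < Leo < Uma < Gus < Jomo < Eli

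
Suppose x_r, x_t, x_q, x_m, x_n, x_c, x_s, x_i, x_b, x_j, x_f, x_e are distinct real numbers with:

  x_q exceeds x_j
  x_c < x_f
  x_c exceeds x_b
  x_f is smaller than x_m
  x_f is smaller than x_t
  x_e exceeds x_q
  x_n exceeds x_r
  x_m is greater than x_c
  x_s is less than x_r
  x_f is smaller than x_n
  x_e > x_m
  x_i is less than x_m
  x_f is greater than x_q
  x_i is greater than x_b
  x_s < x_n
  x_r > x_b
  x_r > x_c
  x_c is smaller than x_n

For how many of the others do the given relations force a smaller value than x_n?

7

The elements the relations force below x_n are x_b, x_j, x_c, x_s, x_q, x_r, x_f — no chain reaches any other.
That is 7.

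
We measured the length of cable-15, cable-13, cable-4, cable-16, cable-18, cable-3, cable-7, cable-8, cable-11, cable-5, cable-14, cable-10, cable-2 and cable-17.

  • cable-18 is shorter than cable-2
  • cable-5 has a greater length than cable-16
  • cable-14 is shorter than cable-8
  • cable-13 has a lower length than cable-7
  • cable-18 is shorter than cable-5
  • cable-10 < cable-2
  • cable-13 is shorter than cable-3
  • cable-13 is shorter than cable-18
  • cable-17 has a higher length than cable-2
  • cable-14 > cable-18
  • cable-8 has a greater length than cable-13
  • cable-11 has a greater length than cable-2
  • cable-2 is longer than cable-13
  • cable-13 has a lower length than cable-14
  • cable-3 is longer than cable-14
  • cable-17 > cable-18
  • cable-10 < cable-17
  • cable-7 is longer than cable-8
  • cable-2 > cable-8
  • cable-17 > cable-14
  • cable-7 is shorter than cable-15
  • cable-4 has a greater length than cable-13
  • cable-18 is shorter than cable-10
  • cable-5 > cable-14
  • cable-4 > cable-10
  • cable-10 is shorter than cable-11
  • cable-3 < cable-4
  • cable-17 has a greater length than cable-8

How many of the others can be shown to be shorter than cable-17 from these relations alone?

From cable-17 the given relations immediately reach cable-18, cable-14, cable-8, cable-10, cable-2.
From those, cable-13 — 6 in total.
Nothing else is reachable below cable-17; 6 in all.

6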